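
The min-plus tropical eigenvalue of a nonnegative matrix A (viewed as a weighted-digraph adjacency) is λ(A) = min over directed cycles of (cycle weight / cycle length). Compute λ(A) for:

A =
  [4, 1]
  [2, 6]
λ(A) = 3/2

Enumerate directed cycles and compute their means (weight / length). Sample:
  cycle 0 → 0: weight = 4, length = 1, mean = 4/1 ≈ 4.000
  cycle 1 → 1: weight = 6, length = 1, mean = 6/1 ≈ 6.000
  cycle 0 → 1 → 0: weight = 3, length = 2, mean = 3/2 ≈ 1.500
  cycle 1 → 0 → 1: weight = 3, length = 2, mean = 3/2 ≈ 1.500
Minimum mean = 1.500, attained e.g. along the cycle 0 → 1 → 0 with weight 3 and length 2. So λ(A) = 3/2 = 3/2.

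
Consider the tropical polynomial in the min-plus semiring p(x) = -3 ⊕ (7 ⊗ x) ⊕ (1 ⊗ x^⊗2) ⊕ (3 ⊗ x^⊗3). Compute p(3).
p(3) = -3

A tropical monomial a ⊗ x^⊗i evaluates to a + i · x. Evaluating each term at x = 3:
  Term 0 contributes -3 + 0 · 3 = -3
  Term 1 contributes 7 + 1 · 3 = 10
  Term 2 contributes 1 + 2 · 3 = 7
  Term 3 contributes 3 + 3 · 3 = 12
p(3) = ⊕ of these = min[-3, 10, 7, 12] = -3.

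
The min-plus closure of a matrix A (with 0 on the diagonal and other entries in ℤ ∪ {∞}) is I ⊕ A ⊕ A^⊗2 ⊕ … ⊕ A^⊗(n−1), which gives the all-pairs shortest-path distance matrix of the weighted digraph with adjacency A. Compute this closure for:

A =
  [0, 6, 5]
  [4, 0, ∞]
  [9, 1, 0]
Closure =
  [0, 6, 5]
  [4, 0, 9]
  [5, 1, 0]

This is the Floyd-Warshall all-pairs shortest-path computation. For each intermediate vertex k = 0, 1, …, 2, update dist[i][j] ← min(dist[i][j], dist[i][k] + dist[k][j]). The final matrix gives, for each (i, j), the minimum total weight of any directed path from i to j (possibly empty when i = j).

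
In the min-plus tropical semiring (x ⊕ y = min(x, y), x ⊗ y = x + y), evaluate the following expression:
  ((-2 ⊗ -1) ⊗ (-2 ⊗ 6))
((-2 ⊗ -1) ⊗ (-2 ⊗ 6)) = 1

Expand innermost to outermost. Recall ⊕ takes the minimum of its arguments and ⊗ takes their sum. Working out the expression ((-2 ⊗ -1) ⊗ (-2 ⊗ 6)) gives 1.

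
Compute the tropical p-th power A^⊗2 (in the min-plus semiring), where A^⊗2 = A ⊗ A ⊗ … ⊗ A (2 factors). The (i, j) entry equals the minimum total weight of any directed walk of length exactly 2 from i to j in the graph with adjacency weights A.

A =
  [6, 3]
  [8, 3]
A^⊗2 =
  [11, 6]
  [11, 6]

Each entry (A^⊗2)_ij equals the minimum over all length-2 walks i = v_0 → v_1 → … → v_2 = j of Σ_t A[v_t][v_{t+1}]. For example, for (i, j) = (0, 1) we minimise over 2 possible intermediate vertex sequences; the minimum is 6, attained along the walk 0 → 1 → 1.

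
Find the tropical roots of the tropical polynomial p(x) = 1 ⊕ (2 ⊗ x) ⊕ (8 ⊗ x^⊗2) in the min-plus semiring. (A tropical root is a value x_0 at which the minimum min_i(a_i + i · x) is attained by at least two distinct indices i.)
Roots: {-6, -1}

Each tropical root is a break point of the lower envelope of the lines y = a_i + i · x (there are 3 lines, with slopes 0, 1, ..., 2). Only the lines that attain the minimum somewhere contribute to roots; other lines are dominated. Here the surviving (envelope) indices are i = 2, i = 1, i = 0.
Intersections between consecutive envelope lines give the roots: for adjacent envelope indices i < j the intersection is x = (a_i − a_j) / (j − i). Reading off the sorted break points: {-6, -1}.
Verification: at each break x_0, at least two indices attain the minimum of min_i(a_i + i · x_0).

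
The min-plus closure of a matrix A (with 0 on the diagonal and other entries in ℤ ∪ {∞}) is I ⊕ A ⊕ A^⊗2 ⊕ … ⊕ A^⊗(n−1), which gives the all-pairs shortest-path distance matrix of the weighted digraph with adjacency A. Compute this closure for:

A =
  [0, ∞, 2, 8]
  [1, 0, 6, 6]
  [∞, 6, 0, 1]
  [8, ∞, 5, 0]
Closure =
  [0, 8, 2, 3]
  [1, 0, 3, 4]
  [7, 6, 0, 1]
  [8, 11, 5, 0]

This is the Floyd-Warshall all-pairs shortest-path computation. For each intermediate vertex k = 0, 1, …, 3, update dist[i][j] ← min(dist[i][j], dist[i][k] + dist[k][j]). The final matrix gives, for each (i, j), the minimum total weight of any directed path from i to j (possibly empty when i = j).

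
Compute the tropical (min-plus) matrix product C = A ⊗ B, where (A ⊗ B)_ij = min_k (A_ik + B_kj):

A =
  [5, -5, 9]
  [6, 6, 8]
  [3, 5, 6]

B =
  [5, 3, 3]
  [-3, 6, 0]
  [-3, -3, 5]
A ⊗ B =
  [-8, 1, -5]
  [3, 5, 6]
  [2, 3, 5]

Apply the min-plus product entry-by-entry:
  C[0][0] = min over k of (A[0][0] + B[0][0] = 5 + 5 = 10, A[0][1] + B[1][0] = -5 + -3 = -8, A[0][2] + B[2][0] = 9 + -3 = 6) = -8 (attained at k = 1)
  C[0][1] = min over k of (A[0][0] + B[0][1] = 5 + 3 = 8, A[0][1] + B[1][1] = -5 + 6 = 1, A[0][2] + B[2][1] = 9 + -3 = 6) = 1 (attained at k = 1)
  C[0][2] = min over k of (A[0][0] + B[0][2] = 5 + 3 = 8, A[0][1] + B[1][2] = -5 + 0 = -5, A[0][2] + B[2][2] = 9 + 5 = 14) = -5 (attained at k = 1)
  C[1][0] = min over k of (A[1][0] + B[0][0] = 6 + 5 = 11, A[1][1] + B[1][0] = 6 + -3 = 3, A[1][2] + B[2][0] = 8 + -3 = 5) = 3 (attained at k = 1)
  C[1][1] = min over k of (A[1][0] + B[0][1] = 6 + 3 = 9, A[1][1] + B[1][1] = 6 + 6 = 12, A[1][2] + B[2][1] = 8 + -3 = 5) = 5 (attained at k = 2)
  C[1][2] = min over k of (A[1][0] + B[0][2] = 6 + 3 = 9, A[1][1] + B[1][2] = 6 + 0 = 6, A[1][2] + B[2][2] = 8 + 5 = 13) = 6 (attained at k = 1)
  C[2][0] = min over k of (A[2][0] + B[0][0] = 3 + 5 = 8, A[2][1] + B[1][0] = 5 + -3 = 2, A[2][2] + B[2][0] = 6 + -3 = 3) = 2 (attained at k = 1)
  C[2][1] = min over k of (A[2][0] + B[0][1] = 3 + 3 = 6, A[2][1] + B[1][1] = 5 + 6 = 11, A[2][2] + B[2][1] = 6 + -3 = 3) = 3 (attained at k = 2)
  C[2][2] = min over k of (A[2][0] + B[0][2] = 3 + 3 = 6, A[2][1] + B[1][2] = 5 + 0 = 5, A[2][2] + B[2][2] = 6 + 5 = 11) = 5 (attained at k = 1)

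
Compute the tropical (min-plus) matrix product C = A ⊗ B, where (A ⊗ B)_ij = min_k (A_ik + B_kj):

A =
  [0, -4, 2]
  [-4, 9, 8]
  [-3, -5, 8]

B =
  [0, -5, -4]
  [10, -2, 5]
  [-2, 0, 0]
A ⊗ B =
  [0, -6, -4]
  [-4, -9, -8]
  [-3, -8, -7]

Apply the min-plus product entry-by-entry:
  C[0][0] = min over k of (A[0][0] + B[0][0] = 0 + 0 = 0, A[0][1] + B[1][0] = -4 + 10 = 6, A[0][2] + B[2][0] = 2 + -2 = 0) = 0 (attained at k = 0)
  C[0][1] = min over k of (A[0][0] + B[0][1] = 0 + -5 = -5, A[0][1] + B[1][1] = -4 + -2 = -6, A[0][2] + B[2][1] = 2 + 0 = 2) = -6 (attained at k = 1)
  C[0][2] = min over k of (A[0][0] + B[0][2] = 0 + -4 = -4, A[0][1] + B[1][2] = -4 + 5 = 1, A[0][2] + B[2][2] = 2 + 0 = 2) = -4 (attained at k = 0)
  C[1][0] = min over k of (A[1][0] + B[0][0] = -4 + 0 = -4, A[1][1] + B[1][0] = 9 + 10 = 19, A[1][2] + B[2][0] = 8 + -2 = 6) = -4 (attained at k = 0)
  C[1][1] = min over k of (A[1][0] + B[0][1] = -4 + -5 = -9, A[1][1] + B[1][1] = 9 + -2 = 7, A[1][2] + B[2][1] = 8 + 0 = 8) = -9 (attained at k = 0)
  C[1][2] = min over k of (A[1][0] + B[0][2] = -4 + -4 = -8, A[1][1] + B[1][2] = 9 + 5 = 14, A[1][2] + B[2][2] = 8 + 0 = 8) = -8 (attained at k = 0)
  C[2][0] = min over k of (A[2][0] + B[0][0] = -3 + 0 = -3, A[2][1] + B[1][0] = -5 + 10 = 5, A[2][2] + B[2][0] = 8 + -2 = 6) = -3 (attained at k = 0)
  C[2][1] = min over k of (A[2][0] + B[0][1] = -3 + -5 = -8, A[2][1] + B[1][1] = -5 + -2 = -7, A[2][2] + B[2][1] = 8 + 0 = 8) = -8 (attained at k = 0)
  C[2][2] = min over k of (A[2][0] + B[0][2] = -3 + -4 = -7, A[2][1] + B[1][2] = -5 + 5 = 0, A[2][2] + B[2][2] = 8 + 0 = 8) = -7 (attained at k = 0)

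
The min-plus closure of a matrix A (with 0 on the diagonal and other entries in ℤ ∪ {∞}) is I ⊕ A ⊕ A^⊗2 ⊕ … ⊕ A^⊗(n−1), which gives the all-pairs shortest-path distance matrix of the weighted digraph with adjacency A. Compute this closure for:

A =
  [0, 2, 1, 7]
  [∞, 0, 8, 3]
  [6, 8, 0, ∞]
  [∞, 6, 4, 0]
Closure =
  [0, 2, 1, 5]
  [13, 0, 7, 3]
  [6, 8, 0, 11]
  [10, 6, 4, 0]

This is the Floyd-Warshall all-pairs shortest-path computation. For each intermediate vertex k = 0, 1, …, 3, update dist[i][j] ← min(dist[i][j], dist[i][k] + dist[k][j]). The final matrix gives, for each (i, j), the minimum total weight of any directed path from i to j (possibly empty when i = j).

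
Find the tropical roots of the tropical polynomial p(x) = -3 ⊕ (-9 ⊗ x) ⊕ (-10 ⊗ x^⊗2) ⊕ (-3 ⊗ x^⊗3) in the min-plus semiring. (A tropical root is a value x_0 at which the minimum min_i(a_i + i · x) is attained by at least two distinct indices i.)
Roots: {-7, 1, 6}

Each tropical root is a break point of the lower envelope of the lines y = a_i + i · x (there are 4 lines, with slopes 0, 1, ..., 3). Only the lines that attain the minimum somewhere contribute to roots; other lines are dominated. Here the surviving (envelope) indices are i = 3, i = 2, i = 1, i = 0.
Intersections between consecutive envelope lines give the roots: for adjacent envelope indices i < j the intersection is x = (a_i − a_j) / (j − i). Reading off the sorted break points: {-7, 1, 6}.
Verification: at each break x_0, at least two indices attain the minimum of min_i(a_i + i · x_0).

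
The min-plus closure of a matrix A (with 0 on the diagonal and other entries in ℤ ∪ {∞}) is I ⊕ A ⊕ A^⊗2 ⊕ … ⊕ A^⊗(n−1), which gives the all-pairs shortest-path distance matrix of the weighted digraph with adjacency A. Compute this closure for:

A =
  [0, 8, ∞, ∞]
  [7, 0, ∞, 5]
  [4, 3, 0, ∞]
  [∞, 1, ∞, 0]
Closure =
  [0, 8, ∞, 13]
  [7, 0, ∞, 5]
  [4, 3, 0, 8]
  [8, 1, ∞, 0]

This is the Floyd-Warshall all-pairs shortest-path computation. For each intermediate vertex k = 0, 1, …, 3, update dist[i][j] ← min(dist[i][j], dist[i][k] + dist[k][j]). The final matrix gives, for each (i, j), the minimum total weight of any directed path from i to j (possibly empty when i = j).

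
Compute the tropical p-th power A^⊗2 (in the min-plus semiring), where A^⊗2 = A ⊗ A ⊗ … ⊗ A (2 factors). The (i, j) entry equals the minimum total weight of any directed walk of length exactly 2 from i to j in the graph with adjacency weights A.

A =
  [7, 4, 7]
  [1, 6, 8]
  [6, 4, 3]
A^⊗2 =
  [5, 10, 10]
  [7, 5, 8]
  [5, 7, 6]

Each entry (A^⊗2)_ij equals the minimum over all length-2 walks i = v_0 → v_1 → … → v_2 = j of Σ_t A[v_t][v_{t+1}]. For example, for (i, j) = (0, 2) we minimise over 3 possible intermediate vertex sequences; the minimum is 10, attained along the walk 0 → 2 → 2.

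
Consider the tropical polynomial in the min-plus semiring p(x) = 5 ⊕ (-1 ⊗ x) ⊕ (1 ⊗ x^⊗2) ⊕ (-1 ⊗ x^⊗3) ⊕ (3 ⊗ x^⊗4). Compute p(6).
p(6) = 5

A tropical monomial a ⊗ x^⊗i evaluates to a + i · x. Evaluating each term at x = 6:
  Term 0 contributes 5 + 0 · 6 = 5
  Term 1 contributes -1 + 1 · 6 = 5
  Term 2 contributes 1 + 2 · 6 = 13
  Term 3 contributes -1 + 3 · 6 = 17
  Term 4 contributes 3 + 4 · 6 = 27
p(6) = ⊕ of these = min[5, 5, 13, 17, 27] = 5.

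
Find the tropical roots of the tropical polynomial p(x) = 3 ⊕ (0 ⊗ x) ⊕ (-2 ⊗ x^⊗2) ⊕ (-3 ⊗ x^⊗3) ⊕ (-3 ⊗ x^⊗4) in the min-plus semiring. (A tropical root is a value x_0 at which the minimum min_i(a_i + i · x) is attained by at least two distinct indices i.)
Roots: {0, 1, 2, 3}

Each tropical root is a break point of the lower envelope of the lines y = a_i + i · x (there are 5 lines, with slopes 0, 1, ..., 4). Only the lines that attain the minimum somewhere contribute to roots; other lines are dominated. Here the surviving (envelope) indices are i = 4, i = 3, i = 2, i = 1, i = 0.
Intersections between consecutive envelope lines give the roots: for adjacent envelope indices i < j the intersection is x = (a_i − a_j) / (j − i). Reading off the sorted break points: {0, 1, 2, 3}.
Verification: at each break x_0, at least two indices attain the minimum of min_i(a_i + i · x_0).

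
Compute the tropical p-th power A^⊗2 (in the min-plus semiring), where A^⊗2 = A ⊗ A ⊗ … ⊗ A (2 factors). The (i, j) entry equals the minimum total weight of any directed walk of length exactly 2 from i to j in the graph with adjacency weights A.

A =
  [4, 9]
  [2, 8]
A^⊗2 =
  [8, 13]
  [6, 11]

Each entry (A^⊗2)_ij equals the minimum over all length-2 walks i = v_0 → v_1 → … → v_2 = j of Σ_t A[v_t][v_{t+1}]. For example, for (i, j) = (0, 1) we minimise over 2 possible intermediate vertex sequences; the minimum is 13, attained along the walk 0 → 0 → 1.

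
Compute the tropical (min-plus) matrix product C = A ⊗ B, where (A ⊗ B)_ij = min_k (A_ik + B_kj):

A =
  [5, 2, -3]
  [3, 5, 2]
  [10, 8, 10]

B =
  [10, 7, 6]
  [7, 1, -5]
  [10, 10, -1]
A ⊗ B =
  [7, 3, -4]
  [12, 6, 0]
  [15, 9, 3]

Apply the min-plus product entry-by-entry:
  C[0][0] = min over k of (A[0][0] + B[0][0] = 5 + 10 = 15, A[0][1] + B[1][0] = 2 + 7 = 9, A[0][2] + B[2][0] = -3 + 10 = 7) = 7 (attained at k = 2)
  C[0][1] = min over k of (A[0][0] + B[0][1] = 5 + 7 = 12, A[0][1] + B[1][1] = 2 + 1 = 3, A[0][2] + B[2][1] = -3 + 10 = 7) = 3 (attained at k = 1)
  C[0][2] = min over k of (A[0][0] + B[0][2] = 5 + 6 = 11, A[0][1] + B[1][2] = 2 + -5 = -3, A[0][2] + B[2][2] = -3 + -1 = -4) = -4 (attained at k = 2)
  C[1][0] = min over k of (A[1][0] + B[0][0] = 3 + 10 = 13, A[1][1] + B[1][0] = 5 + 7 = 12, A[1][2] + B[2][0] = 2 + 10 = 12) = 12 (attained at k = 1)
  C[1][1] = min over k of (A[1][0] + B[0][1] = 3 + 7 = 10, A[1][1] + B[1][1] = 5 + 1 = 6, A[1][2] + B[2][1] = 2 + 10 = 12) = 6 (attained at k = 1)
  C[1][2] = min over k of (A[1][0] + B[0][2] = 3 + 6 = 9, A[1][1] + B[1][2] = 5 + -5 = 0, A[1][2] + B[2][2] = 2 + -1 = 1) = 0 (attained at k = 1)
  C[2][0] = min over k of (A[2][0] + B[0][0] = 10 + 10 = 20, A[2][1] + B[1][0] = 8 + 7 = 15, A[2][2] + B[2][0] = 10 + 10 = 20) = 15 (attained at k = 1)
  C[2][1] = min over k of (A[2][0] + B[0][1] = 10 + 7 = 17, A[2][1] + B[1][1] = 8 + 1 = 9, A[2][2] + B[2][1] = 10 + 10 = 20) = 9 (attained at k = 1)
  C[2][2] = min over k of (A[2][0] + B[0][2] = 10 + 6 = 16, A[2][1] + B[1][2] = 8 + -5 = 3, A[2][2] + B[2][2] = 10 + -1 = 9) = 3 (attained at k = 1)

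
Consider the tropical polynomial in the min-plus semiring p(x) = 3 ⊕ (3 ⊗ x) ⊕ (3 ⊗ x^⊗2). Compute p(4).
p(4) = 3

A tropical monomial a ⊗ x^⊗i evaluates to a + i · x. Evaluating each term at x = 4:
  Term 0 contributes 3 + 0 · 4 = 3
  Term 1 contributes 3 + 1 · 4 = 7
  Term 2 contributes 3 + 2 · 4 = 11
p(4) = ⊕ of these = min[3, 7, 11] = 3.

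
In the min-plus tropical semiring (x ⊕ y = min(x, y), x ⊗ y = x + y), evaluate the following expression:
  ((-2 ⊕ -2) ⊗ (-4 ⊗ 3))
((-2 ⊕ -2) ⊗ (-4 ⊗ 3)) = -3

Expand innermost to outermost. Recall ⊕ takes the minimum of its arguments and ⊗ takes their sum. Working out the expression ((-2 ⊕ -2) ⊗ (-4 ⊗ 3)) gives -3.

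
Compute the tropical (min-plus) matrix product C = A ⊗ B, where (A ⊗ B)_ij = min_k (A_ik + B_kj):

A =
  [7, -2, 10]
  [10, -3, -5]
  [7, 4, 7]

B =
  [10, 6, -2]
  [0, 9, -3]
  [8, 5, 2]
A ⊗ B =
  [-2, 7, -5]
  [-3, 0, -6]
  [4, 12, 1]

Apply the min-plus product entry-by-entry:
  C[0][0] = min over k of (A[0][0] + B[0][0] = 7 + 10 = 17, A[0][1] + B[1][0] = -2 + 0 = -2, A[0][2] + B[2][0] = 10 + 8 = 18) = -2 (attained at k = 1)
  C[0][1] = min over k of (A[0][0] + B[0][1] = 7 + 6 = 13, A[0][1] + B[1][1] = -2 + 9 = 7, A[0][2] + B[2][1] = 10 + 5 = 15) = 7 (attained at k = 1)
  C[0][2] = min over k of (A[0][0] + B[0][2] = 7 + -2 = 5, A[0][1] + B[1][2] = -2 + -3 = -5, A[0][2] + B[2][2] = 10 + 2 = 12) = -5 (attained at k = 1)
  C[1][0] = min over k of (A[1][0] + B[0][0] = 10 + 10 = 20, A[1][1] + B[1][0] = -3 + 0 = -3, A[1][2] + B[2][0] = -5 + 8 = 3) = -3 (attained at k = 1)
  C[1][1] = min over k of (A[1][0] + B[0][1] = 10 + 6 = 16, A[1][1] + B[1][1] = -3 + 9 = 6, A[1][2] + B[2][1] = -5 + 5 = 0) = 0 (attained at k = 2)
  C[1][2] = min over k of (A[1][0] + B[0][2] = 10 + -2 = 8, A[1][1] + B[1][2] = -3 + -3 = -6, A[1][2] + B[2][2] = -5 + 2 = -3) = -6 (attained at k = 1)
  C[2][0] = min over k of (A[2][0] + B[0][0] = 7 + 10 = 17, A[2][1] + B[1][0] = 4 + 0 = 4, A[2][2] + B[2][0] = 7 + 8 = 15) = 4 (attained at k = 1)
  C[2][1] = min over k of (A[2][0] + B[0][1] = 7 + 6 = 13, A[2][1] + B[1][1] = 4 + 9 = 13, A[2][2] + B[2][1] = 7 + 5 = 12) = 12 (attained at k = 2)
  C[2][2] = min over k of (A[2][0] + B[0][2] = 7 + -2 = 5, A[2][1] + B[1][2] = 4 + -3 = 1, A[2][2] + B[2][2] = 7 + 2 = 9) = 1 (attained at k = 1)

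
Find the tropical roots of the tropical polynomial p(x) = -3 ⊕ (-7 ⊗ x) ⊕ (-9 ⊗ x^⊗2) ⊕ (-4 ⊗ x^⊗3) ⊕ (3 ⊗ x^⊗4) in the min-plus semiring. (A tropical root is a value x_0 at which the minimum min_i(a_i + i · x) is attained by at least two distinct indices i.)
Roots: {-7, -5, 2, 4}

Each tropical root is a break point of the lower envelope of the lines y = a_i + i · x (there are 5 lines, with slopes 0, 1, ..., 4). Only the lines that attain the minimum somewhere contribute to roots; other lines are dominated. Here the surviving (envelope) indices are i = 4, i = 3, i = 2, i = 1, i = 0.
Intersections between consecutive envelope lines give the roots: for adjacent envelope indices i < j the intersection is x = (a_i − a_j) / (j − i). Reading off the sorted break points: {-7, -5, 2, 4}.
Verification: at each break x_0, at least two indices attain the minimum of min_i(a_i + i · x_0).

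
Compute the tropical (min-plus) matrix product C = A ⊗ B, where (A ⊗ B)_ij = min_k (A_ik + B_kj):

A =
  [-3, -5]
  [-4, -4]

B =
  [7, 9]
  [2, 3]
A ⊗ B =
  [-3, -2]
  [-2, -1]

Apply the min-plus product entry-by-entry:
  C[0][0] = min over k of (A[0][0] + B[0][0] = -3 + 7 = 4, A[0][1] + B[1][0] = -5 + 2 = -3) = -3 (attained at k = 1)
  C[0][1] = min over k of (A[0][0] + B[0][1] = -3 + 9 = 6, A[0][1] + B[1][1] = -5 + 3 = -2) = -2 (attained at k = 1)
  C[1][0] = min over k of (A[1][0] + B[0][0] = -4 + 7 = 3, A[1][1] + B[1][0] = -4 + 2 = -2) = -2 (attained at k = 1)
  C[1][1] = min over k of (A[1][0] + B[0][1] = -4 + 9 = 5, A[1][1] + B[1][1] = -4 + 3 = -1) = -1 (attained at k = 1)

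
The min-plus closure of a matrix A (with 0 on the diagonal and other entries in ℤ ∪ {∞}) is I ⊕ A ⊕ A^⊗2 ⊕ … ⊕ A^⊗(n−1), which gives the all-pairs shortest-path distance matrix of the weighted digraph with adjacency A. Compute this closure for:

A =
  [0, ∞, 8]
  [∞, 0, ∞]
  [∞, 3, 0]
Closure =
  [0, 11, 8]
  [∞, 0, ∞]
  [∞, 3, 0]

This is the Floyd-Warshall all-pairs shortest-path computation. For each intermediate vertex k = 0, 1, …, 2, update dist[i][j] ← min(dist[i][j], dist[i][k] + dist[k][j]). The final matrix gives, for each (i, j), the minimum total weight of any directed path from i to j (possibly empty when i = j).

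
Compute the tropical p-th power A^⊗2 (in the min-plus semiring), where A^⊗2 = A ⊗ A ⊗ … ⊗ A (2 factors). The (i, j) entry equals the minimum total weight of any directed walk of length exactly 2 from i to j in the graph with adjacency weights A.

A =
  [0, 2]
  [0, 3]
A^⊗2 =
  [0, 2]
  [0, 2]

Each entry (A^⊗2)_ij equals the minimum over all length-2 walks i = v_0 → v_1 → … → v_2 = j of Σ_t A[v_t][v_{t+1}]. For example, for (i, j) = (0, 1) we minimise over 2 possible intermediate vertex sequences; the minimum is 2, attained along the walk 0 → 0 → 1.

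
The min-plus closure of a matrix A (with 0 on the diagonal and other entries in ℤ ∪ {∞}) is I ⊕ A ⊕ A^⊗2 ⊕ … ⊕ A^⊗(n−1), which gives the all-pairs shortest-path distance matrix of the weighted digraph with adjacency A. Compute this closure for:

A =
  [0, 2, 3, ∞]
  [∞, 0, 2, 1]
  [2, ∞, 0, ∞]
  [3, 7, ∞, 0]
Closure =
  [0, 2, 3, 3]
  [4, 0, 2, 1]
  [2, 4, 0, 5]
  [3, 5, 6, 0]

This is the Floyd-Warshall all-pairs shortest-path computation. For each intermediate vertex k = 0, 1, …, 3, update dist[i][j] ← min(dist[i][j], dist[i][k] + dist[k][j]). The final matrix gives, for each (i, j), the minimum total weight of any directed path from i to j (possibly empty when i = j).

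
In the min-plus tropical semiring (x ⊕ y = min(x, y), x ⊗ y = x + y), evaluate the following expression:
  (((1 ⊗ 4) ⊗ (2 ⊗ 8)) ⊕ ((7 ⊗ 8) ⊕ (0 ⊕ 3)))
(((1 ⊗ 4) ⊗ (2 ⊗ 8)) ⊕ ((7 ⊗ 8) ⊕ (0 ⊕ 3))) = 0

Expand innermost to outermost. Recall ⊕ takes the minimum of its arguments and ⊗ takes their sum. Working out the expression (((1 ⊗ 4) ⊗ (2 ⊗ 8)) ⊕ ((7 ⊗ 8) ⊕ (0 ⊕ 3))) gives 0.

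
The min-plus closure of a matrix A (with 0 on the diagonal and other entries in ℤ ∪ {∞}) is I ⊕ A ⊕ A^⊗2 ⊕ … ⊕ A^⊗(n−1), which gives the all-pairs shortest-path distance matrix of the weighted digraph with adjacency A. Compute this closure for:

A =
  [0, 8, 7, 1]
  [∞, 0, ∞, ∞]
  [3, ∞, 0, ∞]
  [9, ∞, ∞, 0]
Closure =
  [0, 8, 7, 1]
  [∞, 0, ∞, ∞]
  [3, 11, 0, 4]
  [9, 17, 16, 0]

This is the Floyd-Warshall all-pairs shortest-path computation. For each intermediate vertex k = 0, 1, …, 3, update dist[i][j] ← min(dist[i][j], dist[i][k] + dist[k][j]). The final matrix gives, for each (i, j), the minimum total weight of any directed path from i to j (possibly empty when i = j).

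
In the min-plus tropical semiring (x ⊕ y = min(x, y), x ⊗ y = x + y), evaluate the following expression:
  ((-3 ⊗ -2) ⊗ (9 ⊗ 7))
((-3 ⊗ -2) ⊗ (9 ⊗ 7)) = 11

Expand innermost to outermost. Recall ⊕ takes the minimum of its arguments and ⊗ takes their sum. Working out the expression ((-3 ⊗ -2) ⊗ (9 ⊗ 7)) gives 11.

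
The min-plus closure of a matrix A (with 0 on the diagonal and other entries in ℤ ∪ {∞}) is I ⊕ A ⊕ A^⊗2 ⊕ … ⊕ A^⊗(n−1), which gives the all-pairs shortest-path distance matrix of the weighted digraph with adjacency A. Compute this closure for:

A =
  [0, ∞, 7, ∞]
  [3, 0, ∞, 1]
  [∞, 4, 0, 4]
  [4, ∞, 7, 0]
Closure =
  [0, 11, 7, 11]
  [3, 0, 8, 1]
  [7, 4, 0, 4]
  [4, 11, 7, 0]

This is the Floyd-Warshall all-pairs shortest-path computation. For each intermediate vertex k = 0, 1, …, 3, update dist[i][j] ← min(dist[i][j], dist[i][k] + dist[k][j]). The final matrix gives, for each (i, j), the minimum total weight of any directed path from i to j (possibly empty when i = j).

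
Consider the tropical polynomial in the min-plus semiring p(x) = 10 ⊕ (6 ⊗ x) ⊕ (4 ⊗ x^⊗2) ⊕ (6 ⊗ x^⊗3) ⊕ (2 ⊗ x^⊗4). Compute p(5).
p(5) = 10

A tropical monomial a ⊗ x^⊗i evaluates to a + i · x. Evaluating each term at x = 5:
  Term 0 contributes 10 + 0 · 5 = 10
  Term 1 contributes 6 + 1 · 5 = 11
  Term 2 contributes 4 + 2 · 5 = 14
  Term 3 contributes 6 + 3 · 5 = 21
  Term 4 contributes 2 + 4 · 5 = 22
p(5) = ⊕ of these = min[10, 11, 14, 21, 22] = 10.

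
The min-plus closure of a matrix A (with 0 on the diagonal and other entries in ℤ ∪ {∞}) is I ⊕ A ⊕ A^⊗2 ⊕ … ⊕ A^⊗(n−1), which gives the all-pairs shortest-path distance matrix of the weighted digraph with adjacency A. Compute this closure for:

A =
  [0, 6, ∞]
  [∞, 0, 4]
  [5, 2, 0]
Closure =
  [0, 6, 10]
  [9, 0, 4]
  [5, 2, 0]

This is the Floyd-Warshall all-pairs shortest-path computation. For each intermediate vertex k = 0, 1, …, 2, update dist[i][j] ← min(dist[i][j], dist[i][k] + dist[k][j]). The final matrix gives, for each (i, j), the minimum total weight of any directed path from i to j (possibly empty when i = j).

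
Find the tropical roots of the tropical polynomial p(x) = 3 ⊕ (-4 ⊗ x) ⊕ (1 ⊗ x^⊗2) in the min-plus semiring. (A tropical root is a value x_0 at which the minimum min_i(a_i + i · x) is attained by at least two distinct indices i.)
Roots: {-5, 7}

Each tropical root is a break point of the lower envelope of the lines y = a_i + i · x (there are 3 lines, with slopes 0, 1, ..., 2). Only the lines that attain the minimum somewhere contribute to roots; other lines are dominated. Here the surviving (envelope) indices are i = 2, i = 1, i = 0.
Intersections between consecutive envelope lines give the roots: for adjacent envelope indices i < j the intersection is x = (a_i − a_j) / (j − i). Reading off the sorted break points: {-5, 7}.
Verification: at each break x_0, at least two indices attain the minimum of min_i(a_i + i · x_0).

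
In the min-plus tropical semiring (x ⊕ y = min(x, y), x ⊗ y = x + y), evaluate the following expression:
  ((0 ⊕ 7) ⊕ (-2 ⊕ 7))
((0 ⊕ 7) ⊕ (-2 ⊕ 7)) = -2

Expand innermost to outermost. Recall ⊕ takes the minimum of its arguments and ⊗ takes their sum. Working out the expression ((0 ⊕ 7) ⊕ (-2 ⊕ 7)) gives -2.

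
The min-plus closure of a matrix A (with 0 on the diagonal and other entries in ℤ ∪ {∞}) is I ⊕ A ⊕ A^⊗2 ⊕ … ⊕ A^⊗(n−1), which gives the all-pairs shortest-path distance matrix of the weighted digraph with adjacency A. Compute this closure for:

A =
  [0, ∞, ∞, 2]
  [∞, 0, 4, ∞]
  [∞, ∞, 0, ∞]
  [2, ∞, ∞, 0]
Closure =
  [0, ∞, ∞, 2]
  [∞, 0, 4, ∞]
  [∞, ∞, 0, ∞]
  [2, ∞, ∞, 0]

This is the Floyd-Warshall all-pairs shortest-path computation. For each intermediate vertex k = 0, 1, …, 3, update dist[i][j] ← min(dist[i][j], dist[i][k] + dist[k][j]). The final matrix gives, for each (i, j), the minimum total weight of any directed path from i to j (possibly empty when i = j).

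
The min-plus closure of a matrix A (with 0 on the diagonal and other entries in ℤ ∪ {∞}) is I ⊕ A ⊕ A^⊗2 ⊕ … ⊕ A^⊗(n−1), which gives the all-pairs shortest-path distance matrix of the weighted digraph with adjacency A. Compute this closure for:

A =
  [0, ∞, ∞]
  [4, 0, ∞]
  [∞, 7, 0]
Closure =
  [0, ∞, ∞]
  [4, 0, ∞]
  [11, 7, 0]

This is the Floyd-Warshall all-pairs shortest-path computation. For each intermediate vertex k = 0, 1, …, 2, update dist[i][j] ← min(dist[i][j], dist[i][k] + dist[k][j]). The final matrix gives, for each (i, j), the minimum total weight of any directed path from i to j (possibly empty when i = j).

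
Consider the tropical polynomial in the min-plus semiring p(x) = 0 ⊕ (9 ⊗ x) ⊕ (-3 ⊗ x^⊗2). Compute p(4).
p(4) = 0

A tropical monomial a ⊗ x^⊗i evaluates to a + i · x. Evaluating each term at x = 4:
  Term 0 contributes 0 + 0 · 4 = 0
  Term 1 contributes 9 + 1 · 4 = 13
  Term 2 contributes -3 + 2 · 4 = 5
p(4) = ⊕ of these = min[0, 13, 5] = 0.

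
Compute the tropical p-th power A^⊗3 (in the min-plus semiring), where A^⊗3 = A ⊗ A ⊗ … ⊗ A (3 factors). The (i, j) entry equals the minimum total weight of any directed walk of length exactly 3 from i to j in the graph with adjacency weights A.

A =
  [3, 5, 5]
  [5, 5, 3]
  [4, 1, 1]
A^⊗3 =
  [9, 7, 7]
  [8, 5, 5]
  [6, 3, 3]

Each entry (A^⊗3)_ij equals the minimum over all length-3 walks i = v_0 → v_1 → … → v_3 = j of Σ_t A[v_t][v_{t+1}]. For example, for (i, j) = (0, 2) we minimise over 9 possible intermediate vertex sequences; the minimum is 7, attained along the walk 0 → 2 → 2 → 2.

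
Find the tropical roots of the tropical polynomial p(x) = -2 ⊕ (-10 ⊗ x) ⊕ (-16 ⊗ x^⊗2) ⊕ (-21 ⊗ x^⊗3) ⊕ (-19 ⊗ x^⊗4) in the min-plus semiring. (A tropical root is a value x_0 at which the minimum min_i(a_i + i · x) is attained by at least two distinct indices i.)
Roots: {-2, 5, 6, 8}

Each tropical root is a break point of the lower envelope of the lines y = a_i + i · x (there are 5 lines, with slopes 0, 1, ..., 4). Only the lines that attain the minimum somewhere contribute to roots; other lines are dominated. Here the surviving (envelope) indices are i = 4, i = 3, i = 2, i = 1, i = 0.
Intersections between consecutive envelope lines give the roots: for adjacent envelope indices i < j the intersection is x = (a_i − a_j) / (j − i). Reading off the sorted break points: {-2, 5, 6, 8}.
Verification: at each break x_0, at least two indices attain the minimum of min_i(a_i + i · x_0).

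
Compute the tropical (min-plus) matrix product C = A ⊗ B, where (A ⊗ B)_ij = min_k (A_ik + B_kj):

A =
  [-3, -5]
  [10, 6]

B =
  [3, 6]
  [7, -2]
A ⊗ B =
  [0, -7]
  [13, 4]

Apply the min-plus product entry-by-entry:
  C[0][0] = min over k of (A[0][0] + B[0][0] = -3 + 3 = 0, A[0][1] + B[1][0] = -5 + 7 = 2) = 0 (attained at k = 0)
  C[0][1] = min over k of (A[0][0] + B[0][1] = -3 + 6 = 3, A[0][1] + B[1][1] = -5 + -2 = -7) = -7 (attained at k = 1)
  C[1][0] = min over k of (A[1][0] + B[0][0] = 10 + 3 = 13, A[1][1] + B[1][0] = 6 + 7 = 13) = 13 (attained at k = 0)
  C[1][1] = min over k of (A[1][0] + B[0][1] = 10 + 6 = 16, A[1][1] + B[1][1] = 6 + -2 = 4) = 4 (attained at k = 1)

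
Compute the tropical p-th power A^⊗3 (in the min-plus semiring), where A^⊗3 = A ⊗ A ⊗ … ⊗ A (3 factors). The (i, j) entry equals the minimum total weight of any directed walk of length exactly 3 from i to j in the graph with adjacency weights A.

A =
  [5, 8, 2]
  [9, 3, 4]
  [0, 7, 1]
A^⊗3 =
  [3, 10, 4]
  [5, 9, 6]
  [2, 9, 3]

Each entry (A^⊗3)_ij equals the minimum over all length-3 walks i = v_0 → v_1 → … → v_3 = j of Σ_t A[v_t][v_{t+1}]. For example, for (i, j) = (0, 2) we minimise over 9 possible intermediate vertex sequences; the minimum is 4, attained along the walk 0 → 2 → 0 → 2.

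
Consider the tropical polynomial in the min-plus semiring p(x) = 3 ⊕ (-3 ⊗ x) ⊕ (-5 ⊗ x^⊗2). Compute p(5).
p(5) = 2

A tropical monomial a ⊗ x^⊗i evaluates to a + i · x. Evaluating each term at x = 5:
  Term 0 contributes 3 + 0 · 5 = 3
  Term 1 contributes -3 + 1 · 5 = 2
  Term 2 contributes -5 + 2 · 5 = 5
p(5) = ⊕ of these = min[3, 2, 5] = 2.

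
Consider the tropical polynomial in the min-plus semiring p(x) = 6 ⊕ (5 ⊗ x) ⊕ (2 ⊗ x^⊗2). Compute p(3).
p(3) = 6

A tropical monomial a ⊗ x^⊗i evaluates to a + i · x. Evaluating each term at x = 3:
  Term 0 contributes 6 + 0 · 3 = 6
  Term 1 contributes 5 + 1 · 3 = 8
  Term 2 contributes 2 + 2 · 3 = 8
p(3) = ⊕ of these = min[6, 8, 8] = 6.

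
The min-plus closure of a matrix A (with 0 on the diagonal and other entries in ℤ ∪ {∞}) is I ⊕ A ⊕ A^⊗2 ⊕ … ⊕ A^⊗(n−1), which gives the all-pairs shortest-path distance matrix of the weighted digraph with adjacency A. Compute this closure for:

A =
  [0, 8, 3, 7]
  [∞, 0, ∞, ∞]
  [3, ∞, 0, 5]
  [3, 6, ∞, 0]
Closure =
  [0, 8, 3, 7]
  [∞, 0, ∞, ∞]
  [3, 11, 0, 5]
  [3, 6, 6, 0]

This is the Floyd-Warshall all-pairs shortest-path computation. For each intermediate vertex k = 0, 1, …, 3, update dist[i][j] ← min(dist[i][j], dist[i][k] + dist[k][j]). The final matrix gives, for each (i, j), the minimum total weight of any directed path from i to j (possibly empty when i = j).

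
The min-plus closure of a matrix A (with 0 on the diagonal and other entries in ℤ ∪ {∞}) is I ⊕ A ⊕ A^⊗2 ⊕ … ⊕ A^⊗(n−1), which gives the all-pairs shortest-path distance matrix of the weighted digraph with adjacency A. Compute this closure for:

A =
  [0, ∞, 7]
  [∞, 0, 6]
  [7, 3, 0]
Closure =
  [0, 10, 7]
  [13, 0, 6]
  [7, 3, 0]

This is the Floyd-Warshall all-pairs shortest-path computation. For each intermediate vertex k = 0, 1, …, 2, update dist[i][j] ← min(dist[i][j], dist[i][k] + dist[k][j]). The final matrix gives, for each (i, j), the minimum total weight of any directed path from i to j (possibly empty when i = j).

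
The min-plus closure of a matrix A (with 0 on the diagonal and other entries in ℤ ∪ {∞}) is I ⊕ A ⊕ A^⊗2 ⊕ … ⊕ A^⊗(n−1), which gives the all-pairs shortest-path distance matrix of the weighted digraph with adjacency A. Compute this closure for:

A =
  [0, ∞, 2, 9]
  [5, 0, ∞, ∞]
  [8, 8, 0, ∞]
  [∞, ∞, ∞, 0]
Closure =
  [0, 10, 2, 9]
  [5, 0, 7, 14]
  [8, 8, 0, 17]
  [∞, ∞, ∞, 0]

This is the Floyd-Warshall all-pairs shortest-path computation. For each intermediate vertex k = 0, 1, …, 3, update dist[i][j] ← min(dist[i][j], dist[i][k] + dist[k][j]). The final matrix gives, for each (i, j), the minimum total weight of any directed path from i to j (possibly empty when i = j).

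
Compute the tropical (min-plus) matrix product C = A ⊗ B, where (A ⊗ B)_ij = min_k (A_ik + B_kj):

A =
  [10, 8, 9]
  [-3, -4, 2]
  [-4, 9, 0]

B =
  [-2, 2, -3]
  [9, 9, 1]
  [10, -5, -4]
A ⊗ B =
  [8, 4, 5]
  [-5, -3, -6]
  [-6, -5, -7]

Apply the min-plus product entry-by-entry:
  C[0][0] = min over k of (A[0][0] + B[0][0] = 10 + -2 = 8, A[0][1] + B[1][0] = 8 + 9 = 17, A[0][2] + B[2][0] = 9 + 10 = 19) = 8 (attained at k = 0)
  C[0][1] = min over k of (A[0][0] + B[0][1] = 10 + 2 = 12, A[0][1] + B[1][1] = 8 + 9 = 17, A[0][2] + B[2][1] = 9 + -5 = 4) = 4 (attained at k = 2)
  C[0][2] = min over k of (A[0][0] + B[0][2] = 10 + -3 = 7, A[0][1] + B[1][2] = 8 + 1 = 9, A[0][2] + B[2][2] = 9 + -4 = 5) = 5 (attained at k = 2)
  C[1][0] = min over k of (A[1][0] + B[0][0] = -3 + -2 = -5, A[1][1] + B[1][0] = -4 + 9 = 5, A[1][2] + B[2][0] = 2 + 10 = 12) = -5 (attained at k = 0)
  C[1][1] = min over k of (A[1][0] + B[0][1] = -3 + 2 = -1, A[1][1] + B[1][1] = -4 + 9 = 5, A[1][2] + B[2][1] = 2 + -5 = -3) = -3 (attained at k = 2)
  C[1][2] = min over k of (A[1][0] + B[0][2] = -3 + -3 = -6, A[1][1] + B[1][2] = -4 + 1 = -3, A[1][2] + B[2][2] = 2 + -4 = -2) = -6 (attained at k = 0)
  C[2][0] = min over k of (A[2][0] + B[0][0] = -4 + -2 = -6, A[2][1] + B[1][0] = 9 + 9 = 18, A[2][2] + B[2][0] = 0 + 10 = 10) = -6 (attained at k = 0)
  C[2][1] = min over k of (A[2][0] + B[0][1] = -4 + 2 = -2, A[2][1] + B[1][1] = 9 + 9 = 18, A[2][2] + B[2][1] = 0 + -5 = -5) = -5 (attained at k = 2)
  C[2][2] = min over k of (A[2][0] + B[0][2] = -4 + -3 = -7, A[2][1] + B[1][2] = 9 + 1 = 10, A[2][2] + B[2][2] = 0 + -4 = -4) = -7 (attained at k = 0)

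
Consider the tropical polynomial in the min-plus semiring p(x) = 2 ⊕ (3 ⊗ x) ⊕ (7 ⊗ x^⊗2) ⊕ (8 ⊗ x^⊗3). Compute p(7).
p(7) = 2

A tropical monomial a ⊗ x^⊗i evaluates to a + i · x. Evaluating each term at x = 7:
  Term 0 contributes 2 + 0 · 7 = 2
  Term 1 contributes 3 + 1 · 7 = 10
  Term 2 contributes 7 + 2 · 7 = 21
  Term 3 contributes 8 + 3 · 7 = 29
p(7) = ⊕ of these = min[2, 10, 21, 29] = 2.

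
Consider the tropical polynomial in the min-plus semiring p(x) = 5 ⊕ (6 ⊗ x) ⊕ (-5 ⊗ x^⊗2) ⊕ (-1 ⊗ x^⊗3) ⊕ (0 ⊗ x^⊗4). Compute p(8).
p(8) = 5

A tropical monomial a ⊗ x^⊗i evaluates to a + i · x. Evaluating each term at x = 8:
  Term 0 contributes 5 + 0 · 8 = 5
  Term 1 contributes 6 + 1 · 8 = 14
  Term 2 contributes -5 + 2 · 8 = 11
  Term 3 contributes -1 + 3 · 8 = 23
  Term 4 contributes 0 + 4 · 8 = 32
p(8) = ⊕ of these = min[5, 14, 11, 23, 32] = 5.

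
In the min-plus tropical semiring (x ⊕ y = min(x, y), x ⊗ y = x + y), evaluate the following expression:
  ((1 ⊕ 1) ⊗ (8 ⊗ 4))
((1 ⊕ 1) ⊗ (8 ⊗ 4)) = 13

Expand innermost to outermost. Recall ⊕ takes the minimum of its arguments and ⊗ takes their sum. Working out the expression ((1 ⊕ 1) ⊗ (8 ⊗ 4)) gives 13.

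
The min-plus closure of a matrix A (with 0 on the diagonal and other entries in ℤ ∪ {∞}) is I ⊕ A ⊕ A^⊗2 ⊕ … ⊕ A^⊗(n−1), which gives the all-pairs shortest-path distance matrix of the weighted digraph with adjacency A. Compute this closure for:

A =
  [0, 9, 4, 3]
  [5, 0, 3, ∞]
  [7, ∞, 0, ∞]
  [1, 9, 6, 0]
Closure =
  [0, 9, 4, 3]
  [5, 0, 3, 8]
  [7, 16, 0, 10]
  [1, 9, 5, 0]

This is the Floyd-Warshall all-pairs shortest-path computation. For each intermediate vertex k = 0, 1, …, 3, update dist[i][j] ← min(dist[i][j], dist[i][k] + dist[k][j]). The final matrix gives, for each (i, j), the minimum total weight of any directed path from i to j (possibly empty when i = j).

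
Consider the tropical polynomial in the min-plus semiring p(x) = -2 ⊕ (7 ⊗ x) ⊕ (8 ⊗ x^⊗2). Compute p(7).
p(7) = -2

A tropical monomial a ⊗ x^⊗i evaluates to a + i · x. Evaluating each term at x = 7:
  Term 0 contributes -2 + 0 · 7 = -2
  Term 1 contributes 7 + 1 · 7 = 14
  Term 2 contributes 8 + 2 · 7 = 22
p(7) = ⊕ of these = min[-2, 14, 22] = -2.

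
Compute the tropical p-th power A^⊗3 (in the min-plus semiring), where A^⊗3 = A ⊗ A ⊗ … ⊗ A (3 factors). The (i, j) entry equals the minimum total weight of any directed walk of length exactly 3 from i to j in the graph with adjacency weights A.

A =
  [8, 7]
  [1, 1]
A^⊗3 =
  [9, 9]
  [3, 3]

Each entry (A^⊗3)_ij equals the minimum over all length-3 walks i = v_0 → v_1 → … → v_3 = j of Σ_t A[v_t][v_{t+1}]. For example, for (i, j) = (0, 1) we minimise over 4 possible intermediate vertex sequences; the minimum is 9, attained along the walk 0 → 1 → 1 → 1.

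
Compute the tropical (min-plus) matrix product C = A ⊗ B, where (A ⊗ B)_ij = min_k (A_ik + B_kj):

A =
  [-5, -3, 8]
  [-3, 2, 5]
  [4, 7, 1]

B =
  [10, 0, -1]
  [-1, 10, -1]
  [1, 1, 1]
A ⊗ B =
  [-4, -5, -6]
  [1, -3, -4]
  [2, 2, 2]

Apply the min-plus product entry-by-entry:
  C[0][0] = min over k of (A[0][0] + B[0][0] = -5 + 10 = 5, A[0][1] + B[1][0] = -3 + -1 = -4, A[0][2] + B[2][0] = 8 + 1 = 9) = -4 (attained at k = 1)
  C[0][1] = min over k of (A[0][0] + B[0][1] = -5 + 0 = -5, A[0][1] + B[1][1] = -3 + 10 = 7, A[0][2] + B[2][1] = 8 + 1 = 9) = -5 (attained at k = 0)
  C[0][2] = min over k of (A[0][0] + B[0][2] = -5 + -1 = -6, A[0][1] + B[1][2] = -3 + -1 = -4, A[0][2] + B[2][2] = 8 + 1 = 9) = -6 (attained at k = 0)
  C[1][0] = min over k of (A[1][0] + B[0][0] = -3 + 10 = 7, A[1][1] + B[1][0] = 2 + -1 = 1, A[1][2] + B[2][0] = 5 + 1 = 6) = 1 (attained at k = 1)
  C[1][1] = min over k of (A[1][0] + B[0][1] = -3 + 0 = -3, A[1][1] + B[1][1] = 2 + 10 = 12, A[1][2] + B[2][1] = 5 + 1 = 6) = -3 (attained at k = 0)
  C[1][2] = min over k of (A[1][0] + B[0][2] = -3 + -1 = -4, A[1][1] + B[1][2] = 2 + -1 = 1, A[1][2] + B[2][2] = 5 + 1 = 6) = -4 (attained at k = 0)
  C[2][0] = min over k of (A[2][0] + B[0][0] = 4 + 10 = 14, A[2][1] + B[1][0] = 7 + -1 = 6, A[2][2] + B[2][0] = 1 + 1 = 2) = 2 (attained at k = 2)
  C[2][1] = min over k of (A[2][0] + B[0][1] = 4 + 0 = 4, A[2][1] + B[1][1] = 7 + 10 = 17, A[2][2] + B[2][1] = 1 + 1 = 2) = 2 (attained at k = 2)
  C[2][2] = min over k of (A[2][0] + B[0][2] = 4 + -1 = 3, A[2][1] + B[1][2] = 7 + -1 = 6, A[2][2] + B[2][2] = 1 + 1 = 2) = 2 (attained at k = 2)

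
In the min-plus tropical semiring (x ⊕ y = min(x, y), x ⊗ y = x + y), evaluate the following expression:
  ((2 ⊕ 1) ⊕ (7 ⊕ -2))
((2 ⊕ 1) ⊕ (7 ⊕ -2)) = -2

Expand innermost to outermost. Recall ⊕ takes the minimum of its arguments and ⊗ takes their sum. Working out the expression ((2 ⊕ 1) ⊕ (7 ⊕ -2)) gives -2.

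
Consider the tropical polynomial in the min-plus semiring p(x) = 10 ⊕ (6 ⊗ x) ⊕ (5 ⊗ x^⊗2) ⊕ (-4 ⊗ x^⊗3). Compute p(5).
p(5) = 10

A tropical monomial a ⊗ x^⊗i evaluates to a + i · x. Evaluating each term at x = 5:
  Term 0 contributes 10 + 0 · 5 = 10
  Term 1 contributes 6 + 1 · 5 = 11
  Term 2 contributes 5 + 2 · 5 = 15
  Term 3 contributes -4 + 3 · 5 = 11
p(5) = ⊕ of these = min[10, 11, 15, 11] = 10.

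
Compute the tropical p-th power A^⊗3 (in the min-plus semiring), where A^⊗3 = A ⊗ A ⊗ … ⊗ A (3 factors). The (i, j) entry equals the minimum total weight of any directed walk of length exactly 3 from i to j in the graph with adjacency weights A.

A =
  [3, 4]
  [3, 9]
A^⊗3 =
  [9, 10]
  [9, 10]

Each entry (A^⊗3)_ij equals the minimum over all length-3 walks i = v_0 → v_1 → … → v_3 = j of Σ_t A[v_t][v_{t+1}]. For example, for (i, j) = (0, 1) we minimise over 4 possible intermediate vertex sequences; the minimum is 10, attained along the walk 0 → 0 → 0 → 1.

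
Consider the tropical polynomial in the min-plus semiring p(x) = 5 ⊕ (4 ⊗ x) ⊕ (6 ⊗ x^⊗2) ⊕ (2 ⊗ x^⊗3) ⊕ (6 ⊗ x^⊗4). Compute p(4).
p(4) = 5

A tropical monomial a ⊗ x^⊗i evaluates to a + i · x. Evaluating each term at x = 4:
  Term 0 contributes 5 + 0 · 4 = 5
  Term 1 contributes 4 + 1 · 4 = 8
  Term 2 contributes 6 + 2 · 4 = 14
  Term 3 contributes 2 + 3 · 4 = 14
  Term 4 contributes 6 + 4 · 4 = 22
p(4) = ⊕ of these = min[5, 8, 14, 14, 22] = 5.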